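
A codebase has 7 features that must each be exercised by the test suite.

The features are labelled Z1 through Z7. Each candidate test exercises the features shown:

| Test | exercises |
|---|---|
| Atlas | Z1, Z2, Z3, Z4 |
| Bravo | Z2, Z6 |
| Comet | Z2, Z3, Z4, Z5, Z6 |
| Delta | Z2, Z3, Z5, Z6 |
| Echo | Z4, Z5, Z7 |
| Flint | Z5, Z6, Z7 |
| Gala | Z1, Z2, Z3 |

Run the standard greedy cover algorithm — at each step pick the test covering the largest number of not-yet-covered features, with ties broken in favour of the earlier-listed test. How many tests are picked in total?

3

Greedy: pick Comet (covers 5 new) → pick Atlas (covers 1 new) → pick Echo (covers 1 new). Total picks: 3.
(The true minimum cover uses only 2 tests, so greedy is not optimal here.)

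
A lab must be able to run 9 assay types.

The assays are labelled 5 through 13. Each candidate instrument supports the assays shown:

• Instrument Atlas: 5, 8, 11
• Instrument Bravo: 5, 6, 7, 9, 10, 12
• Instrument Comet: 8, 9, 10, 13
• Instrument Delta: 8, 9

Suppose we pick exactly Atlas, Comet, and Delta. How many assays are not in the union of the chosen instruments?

3

Union of Atlas, Comet, Delta = {5, 8, 9, 10, 11, 13}.
Not covered: 6, 7, 12 — 3 assays.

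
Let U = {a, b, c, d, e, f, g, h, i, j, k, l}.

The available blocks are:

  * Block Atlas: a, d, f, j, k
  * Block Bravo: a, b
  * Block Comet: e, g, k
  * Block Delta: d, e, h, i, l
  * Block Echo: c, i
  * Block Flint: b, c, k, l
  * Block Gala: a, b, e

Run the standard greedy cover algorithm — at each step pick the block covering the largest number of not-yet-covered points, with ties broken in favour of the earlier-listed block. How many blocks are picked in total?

4

Greedy: pick Atlas (covers 5 new) → pick Delta (covers 4 new) → pick Flint (covers 2 new) → pick Comet (covers 1 new). Total picks: 4.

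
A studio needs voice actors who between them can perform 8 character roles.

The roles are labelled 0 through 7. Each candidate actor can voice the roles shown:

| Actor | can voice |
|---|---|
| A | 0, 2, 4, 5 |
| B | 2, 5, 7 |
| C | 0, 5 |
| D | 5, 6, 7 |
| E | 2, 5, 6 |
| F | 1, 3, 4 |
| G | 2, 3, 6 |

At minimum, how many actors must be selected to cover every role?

3

A and D and F together: A ∪ D ∪ F = {0, 1, 2, 3, 4, 5, 6, 7} — every role is covered.
Only F contains 1, so F is forced; the remaining 5 roles need at least 2 more actors (each remaining actor adds at most 3) — so at least 3 actors are needed, and 3 is optimal.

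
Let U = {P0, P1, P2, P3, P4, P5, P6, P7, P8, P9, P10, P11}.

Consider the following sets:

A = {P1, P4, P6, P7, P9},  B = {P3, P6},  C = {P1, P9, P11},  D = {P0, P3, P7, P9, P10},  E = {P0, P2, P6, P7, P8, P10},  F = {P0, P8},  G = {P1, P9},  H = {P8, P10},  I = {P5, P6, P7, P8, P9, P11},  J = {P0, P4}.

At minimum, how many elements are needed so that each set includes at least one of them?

The 4 elements {P0, P1, P3, P8} hit every set.
The sets B, G, H, J are pairwise disjoint, so any hitting set needs a separate element for each — at least 4. Hence 4 is optimal.

4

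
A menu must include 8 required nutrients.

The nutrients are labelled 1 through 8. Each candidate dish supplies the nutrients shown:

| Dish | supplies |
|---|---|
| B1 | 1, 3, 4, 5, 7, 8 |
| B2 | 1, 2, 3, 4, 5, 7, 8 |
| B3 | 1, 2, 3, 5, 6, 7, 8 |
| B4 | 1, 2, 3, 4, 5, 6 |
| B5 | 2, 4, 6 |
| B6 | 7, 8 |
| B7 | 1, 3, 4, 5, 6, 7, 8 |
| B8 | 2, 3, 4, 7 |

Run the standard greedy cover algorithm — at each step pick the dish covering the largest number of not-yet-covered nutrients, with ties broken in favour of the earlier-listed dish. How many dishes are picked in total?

Greedy: pick B2 (covers 7 new) → pick B3 (covers 1 new). Total picks: 2.

2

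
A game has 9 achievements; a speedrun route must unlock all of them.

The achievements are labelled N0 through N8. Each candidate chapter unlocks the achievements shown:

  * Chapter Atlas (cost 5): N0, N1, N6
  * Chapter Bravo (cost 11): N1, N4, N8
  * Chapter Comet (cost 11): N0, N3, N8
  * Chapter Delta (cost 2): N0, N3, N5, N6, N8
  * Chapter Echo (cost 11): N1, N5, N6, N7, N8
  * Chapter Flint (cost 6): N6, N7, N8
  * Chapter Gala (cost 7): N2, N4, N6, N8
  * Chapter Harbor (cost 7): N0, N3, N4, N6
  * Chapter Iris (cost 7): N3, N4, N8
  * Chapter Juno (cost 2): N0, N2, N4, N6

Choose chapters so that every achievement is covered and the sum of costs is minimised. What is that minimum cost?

15

Delta, Echo, Juno together cover every achievement (Delta ∪ Echo ∪ Juno = {N0, N1, N2, N3, N4, N5, N6, N7, N8}); total cost 2 + 11 + 2 = 15.
No covering selection has total cost below 15.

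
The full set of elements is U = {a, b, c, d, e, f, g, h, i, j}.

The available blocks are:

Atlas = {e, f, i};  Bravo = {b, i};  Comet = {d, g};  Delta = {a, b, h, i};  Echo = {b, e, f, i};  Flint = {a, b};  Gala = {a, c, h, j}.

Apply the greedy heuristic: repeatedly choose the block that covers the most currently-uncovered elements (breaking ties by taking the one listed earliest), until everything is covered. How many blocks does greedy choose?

Greedy: pick Delta (covers 4 new) → pick Atlas (covers 2 new) → pick Comet (covers 2 new) → pick Gala (covers 2 new). Total picks: 4.
(The true minimum cover uses only 3 blocks, so greedy is not optimal here.)

4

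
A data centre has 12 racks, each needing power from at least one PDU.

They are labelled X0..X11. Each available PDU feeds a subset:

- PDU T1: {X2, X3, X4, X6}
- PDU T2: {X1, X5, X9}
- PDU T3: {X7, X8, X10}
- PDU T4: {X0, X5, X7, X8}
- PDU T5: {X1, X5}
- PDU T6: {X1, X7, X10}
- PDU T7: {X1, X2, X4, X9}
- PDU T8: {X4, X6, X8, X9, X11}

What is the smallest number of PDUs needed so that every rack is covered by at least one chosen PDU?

T1 and T4 and T6 and T8 together: T1 ∪ T4 ∪ T6 ∪ T8 = {X0, X1, X2, X3, X4, X5, X6, X7, X8, X9, X10, X11} — every rack is covered.
Only T8 contains X11, so T8 is forced; the remaining 7 racks need at least 3 more PDUs (each remaining PDU adds at most 3) — so at least 4 PDUs are needed, and 4 is optimal.

4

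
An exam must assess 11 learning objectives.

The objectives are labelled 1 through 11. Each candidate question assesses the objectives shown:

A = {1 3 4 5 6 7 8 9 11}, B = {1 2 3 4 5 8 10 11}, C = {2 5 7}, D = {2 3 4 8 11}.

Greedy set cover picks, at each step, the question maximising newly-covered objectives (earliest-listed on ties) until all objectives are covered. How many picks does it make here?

Greedy: pick A (covers 9 new) → pick B (covers 2 new). Total picks: 2.

2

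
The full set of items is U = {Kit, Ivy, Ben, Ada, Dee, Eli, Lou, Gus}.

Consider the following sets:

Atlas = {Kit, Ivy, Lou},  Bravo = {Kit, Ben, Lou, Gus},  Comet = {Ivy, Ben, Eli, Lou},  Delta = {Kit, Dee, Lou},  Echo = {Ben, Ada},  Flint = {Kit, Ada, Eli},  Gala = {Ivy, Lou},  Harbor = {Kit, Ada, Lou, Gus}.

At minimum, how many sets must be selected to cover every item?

Comet and Delta and Harbor together: Comet ∪ Delta ∪ Harbor = {Kit, Ivy, Ben, Ada, Dee, Eli, Lou, Gus} — every item is covered.
Only Delta contains Dee, so Delta is forced; the remaining 5 items need at least 2 more sets (each remaining set adds at most 3) — so at least 3 sets are needed, and 3 is optimal.

3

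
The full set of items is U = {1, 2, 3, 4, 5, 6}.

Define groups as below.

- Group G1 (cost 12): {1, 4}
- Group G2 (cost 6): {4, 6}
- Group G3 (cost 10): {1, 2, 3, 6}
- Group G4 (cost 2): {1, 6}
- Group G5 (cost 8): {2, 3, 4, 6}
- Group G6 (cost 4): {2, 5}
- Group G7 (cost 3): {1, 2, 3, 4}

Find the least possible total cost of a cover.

G4, G6, G7 together cover every item (G4 ∪ G6 ∪ G7 = {1, 2, 3, 4, 5, 6}); total cost 2 + 4 + 3 = 9.
No covering selection has total cost below 9.

9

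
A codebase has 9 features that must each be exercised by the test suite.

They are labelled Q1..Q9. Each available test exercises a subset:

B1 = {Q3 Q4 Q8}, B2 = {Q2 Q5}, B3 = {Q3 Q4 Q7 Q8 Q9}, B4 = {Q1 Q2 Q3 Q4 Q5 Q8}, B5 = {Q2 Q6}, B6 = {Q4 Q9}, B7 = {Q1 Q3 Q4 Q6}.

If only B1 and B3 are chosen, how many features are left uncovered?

4

Union of B1, B3 = {Q3, Q4, Q7, Q8, Q9}.
Not covered: Q1, Q2, Q5, Q6 — 4 features.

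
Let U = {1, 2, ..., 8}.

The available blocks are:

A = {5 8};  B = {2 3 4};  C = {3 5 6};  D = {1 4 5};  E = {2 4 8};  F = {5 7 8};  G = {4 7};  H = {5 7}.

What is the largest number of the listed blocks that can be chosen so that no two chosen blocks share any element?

2

C, G are pairwise disjoint (C={3,5,6}; G={4,7}).
Every remaining block overlaps one of these, and no 3 of the listed blocks are pairwise disjoint, so 2 is the maximum.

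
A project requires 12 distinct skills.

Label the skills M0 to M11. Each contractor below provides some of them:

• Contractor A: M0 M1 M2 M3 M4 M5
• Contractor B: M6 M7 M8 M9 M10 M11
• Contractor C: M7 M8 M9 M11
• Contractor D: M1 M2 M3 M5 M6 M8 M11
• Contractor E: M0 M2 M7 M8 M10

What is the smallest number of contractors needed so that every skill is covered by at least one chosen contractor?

2

A and B together: A ∪ B = {M0, M1, M2, M3, M4, M5, M6, M7, M8, M9, M10, M11} — every skill is covered.
No single contractor has all 12 skills (the largest, D, has 7), so 2 is optimal.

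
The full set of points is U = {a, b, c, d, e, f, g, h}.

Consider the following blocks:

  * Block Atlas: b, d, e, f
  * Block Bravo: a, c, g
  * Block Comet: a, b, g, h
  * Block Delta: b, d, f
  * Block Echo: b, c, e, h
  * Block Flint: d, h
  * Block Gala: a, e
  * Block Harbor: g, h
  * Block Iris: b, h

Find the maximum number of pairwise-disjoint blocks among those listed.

Delta, Gala, Harbor are pairwise disjoint (Delta={b,d,f}; Gala={a,e}; Harbor={g,h}).
Every remaining block overlaps one of these, and no 4 of the listed blocks are pairwise disjoint, so 3 is the maximum.

3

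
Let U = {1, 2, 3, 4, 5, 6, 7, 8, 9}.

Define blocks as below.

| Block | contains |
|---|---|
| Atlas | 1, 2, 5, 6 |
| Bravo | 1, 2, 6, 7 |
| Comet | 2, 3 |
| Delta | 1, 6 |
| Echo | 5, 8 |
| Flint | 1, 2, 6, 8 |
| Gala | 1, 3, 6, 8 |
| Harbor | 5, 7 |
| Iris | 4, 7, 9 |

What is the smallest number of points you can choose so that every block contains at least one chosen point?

Take H = {1, 3, 4, 5}. Each listed block contains at least one of these, so H is a hitting set of size 4.
The blocks Comet, Delta, Echo, Iris are pairwise disjoint, so any hitting set needs a separate point for each — at least 4. Hence 4 is optimal.

4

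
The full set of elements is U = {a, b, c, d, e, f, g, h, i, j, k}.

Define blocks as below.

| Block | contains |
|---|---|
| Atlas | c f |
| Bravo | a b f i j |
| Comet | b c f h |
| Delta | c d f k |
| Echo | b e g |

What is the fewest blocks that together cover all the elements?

4

Take {Bravo, Comet, Delta, Echo}. Their union is {a, b, c, d, e, f, g, h, i, j, k}, which is all 11 elements.
Only Comet contains h, so Comet is forced; the remaining 7 elements need at least 3 more blocks (each remaining block adds at most 3) — so at least 4 blocks are needed, and 4 is optimal.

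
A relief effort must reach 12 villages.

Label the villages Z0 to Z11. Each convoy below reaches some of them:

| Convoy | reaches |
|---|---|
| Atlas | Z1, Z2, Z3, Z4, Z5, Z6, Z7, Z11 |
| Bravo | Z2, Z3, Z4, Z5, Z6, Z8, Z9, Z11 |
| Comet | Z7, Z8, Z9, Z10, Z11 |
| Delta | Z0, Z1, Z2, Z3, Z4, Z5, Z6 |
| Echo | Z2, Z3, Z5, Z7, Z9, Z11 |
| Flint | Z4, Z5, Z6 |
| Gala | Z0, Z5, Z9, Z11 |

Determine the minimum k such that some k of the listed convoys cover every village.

Take {Comet, Delta}. Their union is {Z0, Z1, Z2, Z3, Z4, Z5, Z6, Z7, Z8, Z9, Z10, Z11}, which is all 12 villages.
No single convoy has all 12 villages (the largest, Atlas, has 8), so 2 is optimal.

2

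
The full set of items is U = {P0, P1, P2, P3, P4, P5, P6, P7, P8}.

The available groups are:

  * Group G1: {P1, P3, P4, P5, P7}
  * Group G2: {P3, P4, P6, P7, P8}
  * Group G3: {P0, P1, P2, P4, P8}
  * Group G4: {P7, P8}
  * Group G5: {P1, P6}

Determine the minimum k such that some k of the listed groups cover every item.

G1 and G2 and G3 together: G1 ∪ G2 ∪ G3 = {P0, P1, P2, P3, P4, P5, P6, P7, P8} — every item is covered.
Only G3 contains P0, so G3 is forced; the remaining 4 items need at least 2 more groups (each remaining group adds at most 3) — so at least 3 groups are needed, and 3 is optimal.

3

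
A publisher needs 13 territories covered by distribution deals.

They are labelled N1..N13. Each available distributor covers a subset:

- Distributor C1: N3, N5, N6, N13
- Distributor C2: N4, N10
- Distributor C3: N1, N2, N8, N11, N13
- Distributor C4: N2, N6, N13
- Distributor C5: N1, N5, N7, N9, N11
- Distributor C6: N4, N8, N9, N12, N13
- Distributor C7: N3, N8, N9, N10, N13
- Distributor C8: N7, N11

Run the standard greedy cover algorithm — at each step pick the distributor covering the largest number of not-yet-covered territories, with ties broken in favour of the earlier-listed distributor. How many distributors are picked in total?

Greedy: pick C3 (covers 5 new) → pick C1 (covers 3 new) → pick C6 (covers 3 new) → pick C2 (covers 1 new) → pick C5 (covers 1 new). Total picks: 5.
(The true minimum cover uses only 4 distributors, so greedy is not optimal here.)

5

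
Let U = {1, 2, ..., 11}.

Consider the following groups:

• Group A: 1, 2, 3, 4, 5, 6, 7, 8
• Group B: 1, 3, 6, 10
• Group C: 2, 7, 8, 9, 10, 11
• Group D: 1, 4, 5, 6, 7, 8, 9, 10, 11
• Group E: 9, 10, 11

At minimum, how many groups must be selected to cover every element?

2

A and E cover everything between them: the union {1, 2, 3, 4, 5, 6, 7, 8, 9, 10, 11} is all of U.
No single group has all 11 elements (the largest, D, has 9), so 2 is optimal.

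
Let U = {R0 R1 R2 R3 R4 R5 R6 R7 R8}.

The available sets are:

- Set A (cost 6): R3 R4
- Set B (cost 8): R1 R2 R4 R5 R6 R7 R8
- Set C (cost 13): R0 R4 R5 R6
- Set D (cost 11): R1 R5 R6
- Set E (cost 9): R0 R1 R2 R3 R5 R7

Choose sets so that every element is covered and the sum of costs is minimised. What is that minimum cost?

17

B, E together cover every element (B ∪ E = {R0, R1, R2, R3, R4, R5, R6, R7, R8}); total cost 8 + 9 = 17.
No covering selection has total cost below 17.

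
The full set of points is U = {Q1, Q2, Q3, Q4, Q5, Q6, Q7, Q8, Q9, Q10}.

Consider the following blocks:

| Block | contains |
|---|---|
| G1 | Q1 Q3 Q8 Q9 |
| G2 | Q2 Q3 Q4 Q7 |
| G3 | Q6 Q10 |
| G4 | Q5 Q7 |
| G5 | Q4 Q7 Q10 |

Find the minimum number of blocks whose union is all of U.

Take {G1, G2, G3, G4}. Their union is {Q1, Q2, Q3, Q4, Q5, Q6, Q7, Q8, Q9, Q10}, which is all 10 points.
No 3 of the 5 blocks cover everything (all 10 combinations miss at least one point), so 4 is optimal.

4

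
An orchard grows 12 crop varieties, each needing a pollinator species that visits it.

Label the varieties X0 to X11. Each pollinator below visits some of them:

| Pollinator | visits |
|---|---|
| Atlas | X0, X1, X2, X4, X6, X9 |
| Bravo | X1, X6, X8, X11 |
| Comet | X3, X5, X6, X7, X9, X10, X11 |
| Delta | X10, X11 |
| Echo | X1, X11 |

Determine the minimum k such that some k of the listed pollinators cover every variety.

Take {Atlas, Bravo, Comet}. Their union is {X0, X1, X2, X3, X4, X5, X6, X7, X8, X9, X10, X11}, which is all 12 varieties.
Only Atlas contains X0, so Atlas is forced; the remaining 6 varieties need at least 2 more pollinators (each remaining pollinator adds at most 5) — so at least 3 pollinators are needed, and 3 is optimal.

3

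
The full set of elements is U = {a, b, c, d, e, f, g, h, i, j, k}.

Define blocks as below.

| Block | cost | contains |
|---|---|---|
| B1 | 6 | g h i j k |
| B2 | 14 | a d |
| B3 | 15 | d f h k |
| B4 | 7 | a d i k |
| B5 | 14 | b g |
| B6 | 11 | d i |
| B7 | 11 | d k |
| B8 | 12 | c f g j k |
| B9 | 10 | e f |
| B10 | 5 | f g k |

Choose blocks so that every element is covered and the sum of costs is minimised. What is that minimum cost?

49

B1, B4, B5, B8, B9 together cover every element (B1 ∪ B4 ∪ B5 ∪ B8 ∪ B9 = {a, b, c, d, e, f, g, h, i, j, k}); total cost 6 + 7 + 14 + 12 + 10 = 49.
No covering selection has total cost below 49.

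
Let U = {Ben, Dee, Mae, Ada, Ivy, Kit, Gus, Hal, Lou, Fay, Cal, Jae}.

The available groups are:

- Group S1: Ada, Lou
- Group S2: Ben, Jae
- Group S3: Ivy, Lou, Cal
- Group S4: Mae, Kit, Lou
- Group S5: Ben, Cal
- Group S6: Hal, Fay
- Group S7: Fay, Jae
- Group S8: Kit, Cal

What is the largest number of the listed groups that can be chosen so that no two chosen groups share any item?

S1, S2, S6, S8 are pairwise disjoint (S1={Ada,Lou}; S2={Ben,Jae}; S6={Hal,Fay}; S8={Kit,Cal}).
Every remaining group overlaps one of these, and no 5 of the listed groups are pairwise disjoint, so 4 is the maximum.

4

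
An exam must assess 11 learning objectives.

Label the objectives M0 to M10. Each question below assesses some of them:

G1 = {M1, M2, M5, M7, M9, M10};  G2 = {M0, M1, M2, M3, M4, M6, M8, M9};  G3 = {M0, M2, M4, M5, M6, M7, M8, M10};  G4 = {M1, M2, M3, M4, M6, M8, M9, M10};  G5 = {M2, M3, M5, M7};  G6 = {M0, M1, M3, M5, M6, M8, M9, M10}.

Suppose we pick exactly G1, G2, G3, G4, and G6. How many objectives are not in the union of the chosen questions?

Union of G1, G2, G3, G4, G6 = {M0, M1, M2, M3, M4, M5, M6, M7, M8, M9, M10} — that's every objective, so 0 are uncovered.

0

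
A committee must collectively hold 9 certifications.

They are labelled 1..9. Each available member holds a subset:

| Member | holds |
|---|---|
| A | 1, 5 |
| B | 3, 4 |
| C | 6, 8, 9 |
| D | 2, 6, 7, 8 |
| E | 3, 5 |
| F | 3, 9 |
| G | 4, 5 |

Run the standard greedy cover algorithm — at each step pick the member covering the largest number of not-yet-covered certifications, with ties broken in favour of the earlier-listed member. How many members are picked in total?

Greedy: pick D (covers 4 new) → pick A (covers 2 new) → pick B (covers 2 new) → pick C (covers 1 new). Total picks: 4.

4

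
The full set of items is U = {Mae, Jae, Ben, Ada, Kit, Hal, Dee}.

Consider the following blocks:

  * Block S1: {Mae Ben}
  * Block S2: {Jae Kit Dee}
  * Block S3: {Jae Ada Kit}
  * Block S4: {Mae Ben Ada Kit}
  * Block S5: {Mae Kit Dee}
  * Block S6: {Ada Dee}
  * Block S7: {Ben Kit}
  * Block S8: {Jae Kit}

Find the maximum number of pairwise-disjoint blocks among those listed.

3

S1, S6, S8 are pairwise disjoint (S1={Mae,Ben}; S6={Ada,Dee}; S8={Jae,Kit}).
Every remaining block overlaps one of these, and no 4 of the listed blocks are pairwise disjoint, so 3 is the maximum.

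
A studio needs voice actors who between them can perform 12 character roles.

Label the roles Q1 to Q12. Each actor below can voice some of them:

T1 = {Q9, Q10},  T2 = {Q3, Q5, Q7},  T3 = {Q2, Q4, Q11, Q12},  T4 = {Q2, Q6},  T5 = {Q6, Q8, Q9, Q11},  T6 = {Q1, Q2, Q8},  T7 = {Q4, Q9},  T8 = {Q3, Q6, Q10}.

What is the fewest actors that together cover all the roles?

T1 and T2 and T3 and T6 and T8 together: T1 ∪ T2 ∪ T3 ∪ T6 ∪ T8 = {Q1, Q2, Q3, Q4, Q5, Q6, Q7, Q8, Q9, Q10, Q11, Q12} — every role is covered.
No 4 of the 8 actors cover everything (all 70 combinations miss at least one role), so 5 is optimal.

5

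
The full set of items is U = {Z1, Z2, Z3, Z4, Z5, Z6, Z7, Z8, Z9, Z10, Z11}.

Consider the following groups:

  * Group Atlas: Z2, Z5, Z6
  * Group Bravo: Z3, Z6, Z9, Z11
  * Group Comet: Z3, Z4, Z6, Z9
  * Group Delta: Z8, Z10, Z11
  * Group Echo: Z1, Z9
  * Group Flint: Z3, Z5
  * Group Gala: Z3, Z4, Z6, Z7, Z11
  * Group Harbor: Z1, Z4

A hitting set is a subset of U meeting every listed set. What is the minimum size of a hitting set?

4

H = {Z1, Z5, Z6, Z11} meets every group (each contains at least one member of H), and |H| = 4.
No choice of 3 items meets every group, so 4 is the minimum.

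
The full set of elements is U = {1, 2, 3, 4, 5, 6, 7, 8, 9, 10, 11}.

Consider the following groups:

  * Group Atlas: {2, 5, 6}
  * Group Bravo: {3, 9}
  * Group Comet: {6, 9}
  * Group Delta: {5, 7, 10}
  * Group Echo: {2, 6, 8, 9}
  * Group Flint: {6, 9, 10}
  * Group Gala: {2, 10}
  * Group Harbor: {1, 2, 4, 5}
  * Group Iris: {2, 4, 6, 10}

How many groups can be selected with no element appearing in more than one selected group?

Comet, Delta are pairwise disjoint (Comet={6,9}; Delta={5,7,10}).
Every remaining group overlaps one of these, and no 3 of the listed groups are pairwise disjoint, so 2 is the maximum.

2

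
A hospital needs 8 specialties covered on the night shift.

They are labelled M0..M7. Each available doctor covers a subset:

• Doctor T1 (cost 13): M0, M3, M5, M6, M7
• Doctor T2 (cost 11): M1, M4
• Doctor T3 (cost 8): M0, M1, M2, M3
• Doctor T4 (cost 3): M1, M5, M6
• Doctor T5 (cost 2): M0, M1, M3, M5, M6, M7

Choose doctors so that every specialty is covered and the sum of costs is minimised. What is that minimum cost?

21

T2, T3, T5 together cover every specialty (T2 ∪ T3 ∪ T5 = {M0, M1, M2, M3, M4, M5, M6, M7}); total cost 11 + 8 + 2 = 21.
No covering selection has total cost below 21.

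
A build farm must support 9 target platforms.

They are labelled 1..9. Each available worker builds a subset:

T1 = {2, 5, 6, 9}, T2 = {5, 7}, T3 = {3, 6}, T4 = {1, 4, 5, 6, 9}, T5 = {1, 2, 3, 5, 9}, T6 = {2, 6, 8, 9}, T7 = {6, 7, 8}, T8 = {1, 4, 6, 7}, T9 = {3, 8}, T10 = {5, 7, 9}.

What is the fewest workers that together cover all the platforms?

3

T4 and T5 and T7 together: T4 ∪ T5 ∪ T7 = {1, 2, 3, 4, 5, 6, 7, 8, 9} — every platform is covered.
No 2 of the 10 workers cover everything (all 45 combinations miss at least one platform), so 3 is optimal.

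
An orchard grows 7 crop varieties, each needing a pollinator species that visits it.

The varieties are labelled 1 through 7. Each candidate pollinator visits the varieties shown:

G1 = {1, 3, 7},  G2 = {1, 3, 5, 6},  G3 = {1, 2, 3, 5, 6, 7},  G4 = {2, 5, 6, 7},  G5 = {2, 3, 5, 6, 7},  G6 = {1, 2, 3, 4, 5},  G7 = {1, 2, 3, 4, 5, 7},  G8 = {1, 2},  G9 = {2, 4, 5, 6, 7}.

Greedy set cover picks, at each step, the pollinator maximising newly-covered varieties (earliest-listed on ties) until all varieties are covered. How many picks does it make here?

2

Greedy: pick G3 (covers 6 new) → pick G6 (covers 1 new). Total picks: 2.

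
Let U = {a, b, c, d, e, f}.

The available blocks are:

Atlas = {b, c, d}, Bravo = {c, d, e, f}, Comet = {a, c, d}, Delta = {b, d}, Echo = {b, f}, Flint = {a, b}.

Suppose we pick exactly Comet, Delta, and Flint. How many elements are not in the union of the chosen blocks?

Union of Comet, Delta, Flint = {a, b, c, d}.
Not covered: e, f — 2 elements.

2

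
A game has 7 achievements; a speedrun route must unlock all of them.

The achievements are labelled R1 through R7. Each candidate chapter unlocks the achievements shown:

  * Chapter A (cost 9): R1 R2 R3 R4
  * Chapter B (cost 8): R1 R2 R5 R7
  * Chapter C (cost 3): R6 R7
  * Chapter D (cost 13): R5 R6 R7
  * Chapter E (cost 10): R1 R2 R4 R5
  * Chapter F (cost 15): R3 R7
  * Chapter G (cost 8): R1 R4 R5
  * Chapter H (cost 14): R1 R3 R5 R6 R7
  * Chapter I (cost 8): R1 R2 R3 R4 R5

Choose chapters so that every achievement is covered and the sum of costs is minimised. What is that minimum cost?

C, I together cover every achievement (C ∪ I = {R1, R2, R3, R4, R5, R6, R7}); total cost 3 + 8 = 11.
No covering selection has total cost below 11.

11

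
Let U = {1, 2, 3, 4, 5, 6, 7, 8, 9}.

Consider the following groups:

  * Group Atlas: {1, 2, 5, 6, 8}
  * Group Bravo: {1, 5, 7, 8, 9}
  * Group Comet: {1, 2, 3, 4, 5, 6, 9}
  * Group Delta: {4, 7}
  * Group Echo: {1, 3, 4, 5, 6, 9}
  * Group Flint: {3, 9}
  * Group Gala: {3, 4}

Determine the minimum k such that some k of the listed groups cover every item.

Take {Bravo, Comet}. Their union is {1, 2, 3, 4, 5, 6, 7, 8, 9}, which is all 9 items.
No single group has all 9 items (the largest, Comet, has 7), so 2 is optimal.

2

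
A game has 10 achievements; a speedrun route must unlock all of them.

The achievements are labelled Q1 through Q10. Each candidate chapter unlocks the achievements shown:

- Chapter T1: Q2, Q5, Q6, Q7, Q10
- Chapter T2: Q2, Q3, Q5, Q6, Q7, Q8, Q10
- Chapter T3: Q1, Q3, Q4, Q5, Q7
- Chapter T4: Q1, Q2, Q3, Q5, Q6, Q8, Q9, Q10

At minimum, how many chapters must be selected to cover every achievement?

T3 and T4 together: T3 ∪ T4 = {Q1, Q2, Q3, Q4, Q5, Q6, Q7, Q8, Q9, Q10} — every achievement is covered.
No single chapter has all 10 achievements (the largest, T4, has 8), so 2 is optimal.

2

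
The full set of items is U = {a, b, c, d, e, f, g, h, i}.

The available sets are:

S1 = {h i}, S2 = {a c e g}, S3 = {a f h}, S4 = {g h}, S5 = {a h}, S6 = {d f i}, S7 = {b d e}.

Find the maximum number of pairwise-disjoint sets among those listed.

2

S4, S6 are pairwise disjoint (S4={g,h}; S6={d,f,i}).
Every remaining set overlaps one of these, and no 3 of the listed sets are pairwise disjoint, so 2 is the maximum.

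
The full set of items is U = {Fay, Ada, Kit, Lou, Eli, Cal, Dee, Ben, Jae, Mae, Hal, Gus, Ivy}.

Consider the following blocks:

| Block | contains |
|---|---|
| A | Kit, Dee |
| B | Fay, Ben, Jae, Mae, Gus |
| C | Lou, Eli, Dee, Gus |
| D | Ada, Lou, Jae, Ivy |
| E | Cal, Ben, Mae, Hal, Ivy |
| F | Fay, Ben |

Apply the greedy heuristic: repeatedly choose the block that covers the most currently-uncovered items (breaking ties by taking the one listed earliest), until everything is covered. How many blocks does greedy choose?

Greedy: pick B (covers 5 new) → pick C (covers 3 new) → pick E (covers 3 new) → pick A (covers 1 new) → pick D (covers 1 new). Total picks: 5.

5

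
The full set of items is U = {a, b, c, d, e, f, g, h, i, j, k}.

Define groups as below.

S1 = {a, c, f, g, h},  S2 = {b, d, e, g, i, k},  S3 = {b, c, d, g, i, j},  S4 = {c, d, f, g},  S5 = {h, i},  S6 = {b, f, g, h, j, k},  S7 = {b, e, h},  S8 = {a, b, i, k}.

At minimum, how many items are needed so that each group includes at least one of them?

3

The 3 items {d, h, i} hit every group.
No choice of 2 items meets every group, so 3 is the minimum.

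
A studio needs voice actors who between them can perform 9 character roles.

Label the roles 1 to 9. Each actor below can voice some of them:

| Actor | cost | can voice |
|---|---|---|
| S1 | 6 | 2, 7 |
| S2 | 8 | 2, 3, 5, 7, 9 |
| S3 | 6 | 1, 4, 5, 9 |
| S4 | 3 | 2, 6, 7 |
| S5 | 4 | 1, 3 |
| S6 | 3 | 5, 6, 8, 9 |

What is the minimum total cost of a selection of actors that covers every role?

16

S3, S4, S5, S6 together cover every role (S3 ∪ S4 ∪ S5 ∪ S6 = {1, 2, 3, 4, 5, 6, 7, 8, 9}); total cost 6 + 3 + 4 + 3 = 16.
No covering selection has total cost below 16.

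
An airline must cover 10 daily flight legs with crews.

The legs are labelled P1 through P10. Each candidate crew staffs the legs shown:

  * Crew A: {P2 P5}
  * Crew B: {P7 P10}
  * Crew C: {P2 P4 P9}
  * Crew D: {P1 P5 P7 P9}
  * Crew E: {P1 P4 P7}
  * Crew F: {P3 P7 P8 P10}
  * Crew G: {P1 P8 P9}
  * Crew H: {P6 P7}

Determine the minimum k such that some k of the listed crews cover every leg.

Take {C, D, F, H}. Their union is {P1, P2, P3, P4, P5, P6, P7, P8, P9, P10}, which is all 10 legs.
Only H contains P6, so H is forced; the remaining 8 legs need at least 3 more crews (each remaining crew adds at most 3) — so at least 4 crews are needed, and 4 is optimal.

4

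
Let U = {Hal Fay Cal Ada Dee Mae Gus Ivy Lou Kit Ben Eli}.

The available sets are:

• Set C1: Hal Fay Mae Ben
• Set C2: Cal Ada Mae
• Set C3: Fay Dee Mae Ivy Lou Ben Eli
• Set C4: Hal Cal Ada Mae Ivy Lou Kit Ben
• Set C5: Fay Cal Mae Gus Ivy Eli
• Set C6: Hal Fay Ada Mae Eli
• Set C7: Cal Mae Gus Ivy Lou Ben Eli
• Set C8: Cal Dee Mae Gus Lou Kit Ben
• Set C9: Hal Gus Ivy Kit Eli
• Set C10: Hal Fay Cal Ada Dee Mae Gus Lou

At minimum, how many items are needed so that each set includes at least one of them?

H = {Mae, Kit} meets every set (each contains at least one member of H), and |H| = 2.
The sets C2, C9 are pairwise disjoint, so any hitting set needs a separate item for each — at least 2. Hence 2 is optimal.

2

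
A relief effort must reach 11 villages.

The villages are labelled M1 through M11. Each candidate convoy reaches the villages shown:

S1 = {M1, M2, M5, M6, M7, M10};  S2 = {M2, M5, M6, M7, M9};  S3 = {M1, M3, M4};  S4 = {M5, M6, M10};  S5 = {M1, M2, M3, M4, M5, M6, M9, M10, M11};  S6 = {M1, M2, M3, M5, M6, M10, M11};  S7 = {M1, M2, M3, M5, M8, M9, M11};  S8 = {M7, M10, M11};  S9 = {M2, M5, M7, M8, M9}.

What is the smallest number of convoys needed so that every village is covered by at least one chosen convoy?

S5 and S9 together: S5 ∪ S9 = {M1, M2, M3, M4, M5, M6, M7, M8, M9, M10, M11} — every village is covered.
No single convoy has all 11 villages (the largest, S5, has 9), so 2 is optimal.

2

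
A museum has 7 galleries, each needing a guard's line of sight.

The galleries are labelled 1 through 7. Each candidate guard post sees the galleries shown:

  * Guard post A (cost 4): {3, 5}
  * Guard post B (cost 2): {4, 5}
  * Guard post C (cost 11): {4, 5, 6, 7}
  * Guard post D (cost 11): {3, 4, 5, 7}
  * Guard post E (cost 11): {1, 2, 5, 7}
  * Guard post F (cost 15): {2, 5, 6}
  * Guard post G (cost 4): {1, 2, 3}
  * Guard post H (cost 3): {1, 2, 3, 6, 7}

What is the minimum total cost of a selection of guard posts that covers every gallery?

5

B, H together cover every gallery (B ∪ H = {1, 2, 3, 4, 5, 6, 7}); total cost 2 + 3 = 5.
No covering selection has total cost below 5.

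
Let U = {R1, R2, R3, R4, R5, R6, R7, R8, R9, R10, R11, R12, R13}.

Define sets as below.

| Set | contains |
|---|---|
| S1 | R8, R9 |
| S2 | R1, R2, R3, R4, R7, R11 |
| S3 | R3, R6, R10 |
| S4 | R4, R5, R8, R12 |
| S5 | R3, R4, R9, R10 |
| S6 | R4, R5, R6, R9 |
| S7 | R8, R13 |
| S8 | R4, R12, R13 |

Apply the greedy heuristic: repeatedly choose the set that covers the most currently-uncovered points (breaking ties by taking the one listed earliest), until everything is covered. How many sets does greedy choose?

5

Greedy: pick S2 (covers 6 new) → pick S4 (covers 3 new) → pick S3 (covers 2 new) → pick S1 (covers 1 new) → pick S7 (covers 1 new). Total picks: 5.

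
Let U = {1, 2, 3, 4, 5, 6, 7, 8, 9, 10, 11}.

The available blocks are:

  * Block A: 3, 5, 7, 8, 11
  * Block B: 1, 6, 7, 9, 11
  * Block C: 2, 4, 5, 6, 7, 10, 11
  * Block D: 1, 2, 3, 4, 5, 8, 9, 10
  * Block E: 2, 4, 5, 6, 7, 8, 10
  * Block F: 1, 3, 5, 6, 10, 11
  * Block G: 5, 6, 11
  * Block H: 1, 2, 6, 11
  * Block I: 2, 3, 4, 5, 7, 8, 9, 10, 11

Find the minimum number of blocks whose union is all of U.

2

Take {B, I}. Their union is {1, 2, 3, 4, 5, 6, 7, 8, 9, 10, 11}, which is all 11 points.
No single block has all 11 points (the largest, I, has 9), so 2 is optimal.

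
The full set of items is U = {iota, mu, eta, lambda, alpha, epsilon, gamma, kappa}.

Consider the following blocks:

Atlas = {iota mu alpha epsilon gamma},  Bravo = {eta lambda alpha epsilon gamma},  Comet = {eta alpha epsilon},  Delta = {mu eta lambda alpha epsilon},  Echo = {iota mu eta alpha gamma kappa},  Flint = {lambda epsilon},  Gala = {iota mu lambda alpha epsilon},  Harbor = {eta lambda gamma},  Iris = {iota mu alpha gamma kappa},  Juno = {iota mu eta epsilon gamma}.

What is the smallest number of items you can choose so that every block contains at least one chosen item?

2

H = {epsilon, gamma} meets every block (each contains at least one member of H), and |H| = 2.
The blocks Flint, Iris are pairwise disjoint, so any hitting set needs a separate item for each — at least 2. Hence 2 is optimal.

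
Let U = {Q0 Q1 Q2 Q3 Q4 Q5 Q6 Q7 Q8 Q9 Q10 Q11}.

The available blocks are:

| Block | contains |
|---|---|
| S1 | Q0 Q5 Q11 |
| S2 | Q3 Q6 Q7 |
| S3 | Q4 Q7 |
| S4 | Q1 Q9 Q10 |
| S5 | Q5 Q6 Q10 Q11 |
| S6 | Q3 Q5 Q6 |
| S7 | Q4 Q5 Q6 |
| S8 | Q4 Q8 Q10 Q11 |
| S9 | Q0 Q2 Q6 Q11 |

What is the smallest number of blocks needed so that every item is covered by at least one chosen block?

5

S2 and S4 and S6 and S8 and S9 together: S2 ∪ S4 ∪ S6 ∪ S8 ∪ S9 = {Q0, Q1, Q2, Q3, Q4, Q5, Q6, Q7, Q8, Q9, Q10, Q11} — every item is covered.
No 4 of the 9 blocks cover everything (all 126 combinations miss at least one item), so 5 is optimal.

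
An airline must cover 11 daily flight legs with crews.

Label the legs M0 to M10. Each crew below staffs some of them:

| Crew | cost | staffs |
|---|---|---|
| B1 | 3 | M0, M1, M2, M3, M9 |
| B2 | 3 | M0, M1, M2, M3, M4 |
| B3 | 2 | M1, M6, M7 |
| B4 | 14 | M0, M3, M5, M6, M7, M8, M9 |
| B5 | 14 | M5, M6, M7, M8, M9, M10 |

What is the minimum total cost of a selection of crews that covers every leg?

17

B2, B5 together cover every leg (B2 ∪ B5 = {M0, M1, M2, M3, M4, M5, M6, M7, M8, M9, M10}); total cost 3 + 14 = 17.
The greedy pick B1, B3, B2, B5 costs 22; no covering selection beats 17.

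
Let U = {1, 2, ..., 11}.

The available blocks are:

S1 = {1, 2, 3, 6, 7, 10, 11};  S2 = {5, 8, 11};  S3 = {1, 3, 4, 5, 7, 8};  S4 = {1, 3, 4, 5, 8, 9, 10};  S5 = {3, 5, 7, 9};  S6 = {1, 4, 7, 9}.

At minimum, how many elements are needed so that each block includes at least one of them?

2

The 2 elements {5, 7} hit every block.
The blocks S2, S6 are pairwise disjoint, so any hitting set needs a separate element for each — at least 2. Hence 2 is optimal.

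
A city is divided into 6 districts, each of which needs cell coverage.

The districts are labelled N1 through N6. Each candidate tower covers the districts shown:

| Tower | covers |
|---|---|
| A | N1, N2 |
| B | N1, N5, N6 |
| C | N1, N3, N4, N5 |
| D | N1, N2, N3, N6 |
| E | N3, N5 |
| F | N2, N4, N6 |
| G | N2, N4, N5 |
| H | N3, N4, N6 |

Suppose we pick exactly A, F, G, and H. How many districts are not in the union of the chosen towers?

Union of A, F, G, H = {N1, N2, N3, N4, N5, N6} — that's every district, so 0 are uncovered.

0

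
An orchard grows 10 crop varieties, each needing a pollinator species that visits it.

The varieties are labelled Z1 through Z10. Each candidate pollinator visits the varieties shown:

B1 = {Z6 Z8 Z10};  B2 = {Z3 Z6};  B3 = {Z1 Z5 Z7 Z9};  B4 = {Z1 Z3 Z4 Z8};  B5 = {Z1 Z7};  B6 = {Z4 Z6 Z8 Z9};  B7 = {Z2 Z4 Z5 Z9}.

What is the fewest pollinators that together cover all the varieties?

Take {B1, B2, B3, B7}. Their union is {Z1, Z2, Z3, Z4, Z5, Z6, Z7, Z8, Z9, Z10}, which is all 10 varieties.
No 3 of the 7 pollinators cover everything (all 35 combinations miss at least one variety), so 4 is optimal.

4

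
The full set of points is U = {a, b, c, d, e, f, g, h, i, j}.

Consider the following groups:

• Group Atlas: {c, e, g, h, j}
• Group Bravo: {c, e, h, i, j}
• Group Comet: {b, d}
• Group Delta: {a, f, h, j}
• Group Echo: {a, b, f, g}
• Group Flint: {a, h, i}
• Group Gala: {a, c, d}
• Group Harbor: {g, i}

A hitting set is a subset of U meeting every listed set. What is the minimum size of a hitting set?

T = {d, g, h} meets every group (each contains at least one member of T), and |T| = 3.
The groups Comet, Delta, Harbor are pairwise disjoint, so any hitting set needs a separate point for each — at least 3. Hence 3 is optimal.

3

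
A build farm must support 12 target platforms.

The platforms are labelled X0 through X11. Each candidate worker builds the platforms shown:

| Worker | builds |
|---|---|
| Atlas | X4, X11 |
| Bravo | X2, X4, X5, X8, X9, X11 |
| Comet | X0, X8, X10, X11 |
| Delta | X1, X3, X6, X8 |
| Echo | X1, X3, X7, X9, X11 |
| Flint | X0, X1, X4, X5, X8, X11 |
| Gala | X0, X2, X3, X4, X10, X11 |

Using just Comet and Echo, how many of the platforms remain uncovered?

Union of Comet, Echo = {X0, X1, X3, X7, X8, X9, X10, X11}.
Not covered: X2, X4, X5, X6 — 4 platforms.

4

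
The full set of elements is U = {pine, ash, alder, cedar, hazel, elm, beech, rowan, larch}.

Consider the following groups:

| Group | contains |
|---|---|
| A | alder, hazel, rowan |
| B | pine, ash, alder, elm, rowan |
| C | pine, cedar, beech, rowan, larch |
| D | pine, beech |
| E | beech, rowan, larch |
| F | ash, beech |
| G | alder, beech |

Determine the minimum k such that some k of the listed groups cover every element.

A, B, and C cover everything between them: the union {pine, ash, alder, cedar, hazel, elm, beech, rowan, larch} is all of U.
Only C contains cedar, so C is forced; the remaining 4 elements need at least 2 more groups (each remaining group adds at most 3) — so at least 3 groups are needed, and 3 is optimal.

3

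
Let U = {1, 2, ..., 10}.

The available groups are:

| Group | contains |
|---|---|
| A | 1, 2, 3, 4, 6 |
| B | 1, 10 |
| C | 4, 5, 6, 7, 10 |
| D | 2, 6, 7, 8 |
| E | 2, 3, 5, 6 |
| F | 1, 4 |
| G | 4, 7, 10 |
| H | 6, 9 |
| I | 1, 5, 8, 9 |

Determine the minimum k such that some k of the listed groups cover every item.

A, C, and I cover everything between them: the union {1, 2, 3, 4, 5, 6, 7, 8, 9, 10} is all of U.
No 2 of the 9 groups cover everything (all 36 combinations miss at least one item), so 3 is optimal.

3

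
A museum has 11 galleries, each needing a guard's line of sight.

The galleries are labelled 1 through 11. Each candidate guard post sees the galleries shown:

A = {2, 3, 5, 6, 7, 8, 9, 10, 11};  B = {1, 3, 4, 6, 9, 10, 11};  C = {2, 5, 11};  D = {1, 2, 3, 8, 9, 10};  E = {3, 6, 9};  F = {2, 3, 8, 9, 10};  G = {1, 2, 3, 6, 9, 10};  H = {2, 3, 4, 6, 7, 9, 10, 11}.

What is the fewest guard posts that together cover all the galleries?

2

A and B together: A ∪ B = {1, 2, 3, 4, 5, 6, 7, 8, 9, 10, 11} — every gallery is covered.
No single guard post has all 11 galleries (the largest, A, has 9), so 2 is optimal.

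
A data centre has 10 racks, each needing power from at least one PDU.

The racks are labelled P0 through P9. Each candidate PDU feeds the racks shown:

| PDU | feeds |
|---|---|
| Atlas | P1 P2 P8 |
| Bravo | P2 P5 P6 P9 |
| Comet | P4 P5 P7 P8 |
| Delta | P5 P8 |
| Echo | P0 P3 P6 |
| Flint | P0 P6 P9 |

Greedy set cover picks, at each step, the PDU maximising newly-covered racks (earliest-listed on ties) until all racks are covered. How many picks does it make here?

4

Greedy: pick Bravo (covers 4 new) → pick Comet (covers 3 new) → pick Echo (covers 2 new) → pick Atlas (covers 1 new). Total picks: 4.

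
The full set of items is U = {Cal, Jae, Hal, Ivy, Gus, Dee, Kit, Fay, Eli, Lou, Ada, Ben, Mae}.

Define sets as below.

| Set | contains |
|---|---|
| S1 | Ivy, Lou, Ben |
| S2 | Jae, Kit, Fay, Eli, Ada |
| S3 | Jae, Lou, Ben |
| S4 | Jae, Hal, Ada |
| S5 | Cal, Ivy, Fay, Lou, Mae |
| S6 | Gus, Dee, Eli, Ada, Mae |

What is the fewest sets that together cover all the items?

5

Take {S1, S2, S4, S5, S6}. Their union is {Cal, Jae, Hal, Ivy, Gus, Dee, Kit, Fay, Eli, Lou, Ada, Ben, Mae}, which is all 13 items.
No 4 of the 6 sets cover everything (all 15 combinations miss at least one item), so 5 is optimal.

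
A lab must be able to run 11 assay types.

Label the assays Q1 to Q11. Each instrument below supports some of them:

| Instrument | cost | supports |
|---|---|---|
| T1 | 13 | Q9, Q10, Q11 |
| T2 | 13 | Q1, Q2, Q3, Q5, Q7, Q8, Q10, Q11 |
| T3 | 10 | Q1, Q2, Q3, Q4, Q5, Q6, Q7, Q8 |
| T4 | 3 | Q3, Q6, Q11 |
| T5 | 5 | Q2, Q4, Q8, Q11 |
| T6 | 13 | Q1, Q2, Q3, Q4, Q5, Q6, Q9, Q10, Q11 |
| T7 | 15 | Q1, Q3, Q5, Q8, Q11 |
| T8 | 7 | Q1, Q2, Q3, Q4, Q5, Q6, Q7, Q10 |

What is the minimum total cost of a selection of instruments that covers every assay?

23

T3, T6 together cover every assay (T3 ∪ T6 = {Q1, Q2, Q3, Q4, Q5, Q6, Q7, Q8, Q9, Q10, Q11}); total cost 10 + 13 = 23.
The greedy pick T8, T5, T1 costs 25; no covering selection beats 23.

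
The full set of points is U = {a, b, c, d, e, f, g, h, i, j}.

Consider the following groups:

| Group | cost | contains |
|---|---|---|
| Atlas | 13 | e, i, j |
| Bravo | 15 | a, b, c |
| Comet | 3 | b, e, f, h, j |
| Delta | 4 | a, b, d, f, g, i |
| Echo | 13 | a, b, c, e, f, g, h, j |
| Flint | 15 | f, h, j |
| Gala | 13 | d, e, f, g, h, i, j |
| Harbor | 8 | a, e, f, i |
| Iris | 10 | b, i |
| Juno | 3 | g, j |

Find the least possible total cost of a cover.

Delta, Echo together cover every point (Delta ∪ Echo = {a, b, c, d, e, f, g, h, i, j}); total cost 4 + 13 = 17.
The greedy pick Comet, Delta, Echo costs 20; no covering selection beats 17.

17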